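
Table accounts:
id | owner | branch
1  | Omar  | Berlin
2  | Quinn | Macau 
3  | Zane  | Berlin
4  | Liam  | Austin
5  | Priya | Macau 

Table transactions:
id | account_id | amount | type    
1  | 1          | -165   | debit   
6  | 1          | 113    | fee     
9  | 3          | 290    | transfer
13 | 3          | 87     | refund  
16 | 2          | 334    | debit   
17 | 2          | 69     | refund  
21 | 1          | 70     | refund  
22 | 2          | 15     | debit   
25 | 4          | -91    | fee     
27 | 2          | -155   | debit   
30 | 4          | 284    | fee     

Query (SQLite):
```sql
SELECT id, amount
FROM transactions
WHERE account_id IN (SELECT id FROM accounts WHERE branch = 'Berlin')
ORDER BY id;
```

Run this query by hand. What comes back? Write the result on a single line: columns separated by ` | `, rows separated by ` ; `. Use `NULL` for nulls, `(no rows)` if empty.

1 | -165 ; 6 | 113 ; 9 | 290 ; 13 | 87 ; 21 | 70

Inner query: accounts.id where branch = 'Berlin'.
Outer: keep transactions rows whose account_id is in that set.
Inner query → {1, 3}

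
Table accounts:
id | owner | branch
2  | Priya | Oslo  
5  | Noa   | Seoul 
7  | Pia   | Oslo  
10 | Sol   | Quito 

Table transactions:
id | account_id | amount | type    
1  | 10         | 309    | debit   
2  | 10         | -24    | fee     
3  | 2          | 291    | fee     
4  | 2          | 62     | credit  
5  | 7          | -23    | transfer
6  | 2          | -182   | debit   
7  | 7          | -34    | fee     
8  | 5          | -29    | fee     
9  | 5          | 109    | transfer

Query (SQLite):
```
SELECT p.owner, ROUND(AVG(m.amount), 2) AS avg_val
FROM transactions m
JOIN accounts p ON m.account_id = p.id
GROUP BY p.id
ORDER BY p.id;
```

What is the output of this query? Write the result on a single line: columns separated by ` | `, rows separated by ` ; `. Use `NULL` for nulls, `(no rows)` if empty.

Join each transactions row to its accounts via account_id.
Group joined rows by accounts.id; compute ROUND(AVG(m.amount), 2) per group.
  2: ids {3, 4, 6} → ROUND(AVG(m.amount), 2)=57
  5: ids {8, 9} → ROUND(AVG(m.amount), 2)=40
  7: ids {5, 7} → ROUND(AVG(m.amount), 2)=-28.5
  10: ids {1, 2} → ROUND(AVG(m.amount), 2)=142.5

Priya | 57 ; Noa | 40 ; Pia | -28.5 ; Sol | 142.5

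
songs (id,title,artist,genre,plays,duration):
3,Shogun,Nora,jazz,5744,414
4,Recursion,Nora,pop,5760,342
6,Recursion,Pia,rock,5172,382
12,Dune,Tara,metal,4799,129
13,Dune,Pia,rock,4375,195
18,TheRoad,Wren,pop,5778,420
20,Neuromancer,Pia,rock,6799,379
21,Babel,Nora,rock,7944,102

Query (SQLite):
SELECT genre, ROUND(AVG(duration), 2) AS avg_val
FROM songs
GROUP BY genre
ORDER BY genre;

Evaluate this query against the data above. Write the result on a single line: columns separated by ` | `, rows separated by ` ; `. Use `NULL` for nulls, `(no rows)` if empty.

jazz | 414 ; metal | 129 ; pop | 381 ; rock | 264.5

Partition songs by genre; compute ROUND(AVG(duration), 2) within each group.
  jazz: ids {3} → ROUND(AVG(duration), 2)=414
  metal: ids {12} → ROUND(AVG(duration), 2)=129
  pop: ids {4, 18} → ROUND(AVG(duration), 2)=381
  rock: ids {6, 13, 20, 21} → ROUND(AVG(duration), 2)=264.5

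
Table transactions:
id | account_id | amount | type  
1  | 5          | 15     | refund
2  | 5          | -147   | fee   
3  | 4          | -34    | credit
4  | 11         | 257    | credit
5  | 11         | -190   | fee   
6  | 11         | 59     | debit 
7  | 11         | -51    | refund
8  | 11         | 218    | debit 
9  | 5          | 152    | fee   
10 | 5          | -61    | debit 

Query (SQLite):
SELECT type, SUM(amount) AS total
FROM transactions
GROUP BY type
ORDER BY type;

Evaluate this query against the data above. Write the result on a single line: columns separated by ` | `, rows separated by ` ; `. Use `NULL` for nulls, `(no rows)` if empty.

Partition transactions by type; compute SUM(amount) within each group.
  credit: ids {3, 4} → SUM(amount)=223
  debit: ids {6, 8, 10} → SUM(amount)=216
  fee: ids {2, 5, 9} → SUM(amount)=-185
  refund: ids {1, 7} → SUM(amount)=-36

credit | 223 ; debit | 216 ; fee | -185 ; refund | -36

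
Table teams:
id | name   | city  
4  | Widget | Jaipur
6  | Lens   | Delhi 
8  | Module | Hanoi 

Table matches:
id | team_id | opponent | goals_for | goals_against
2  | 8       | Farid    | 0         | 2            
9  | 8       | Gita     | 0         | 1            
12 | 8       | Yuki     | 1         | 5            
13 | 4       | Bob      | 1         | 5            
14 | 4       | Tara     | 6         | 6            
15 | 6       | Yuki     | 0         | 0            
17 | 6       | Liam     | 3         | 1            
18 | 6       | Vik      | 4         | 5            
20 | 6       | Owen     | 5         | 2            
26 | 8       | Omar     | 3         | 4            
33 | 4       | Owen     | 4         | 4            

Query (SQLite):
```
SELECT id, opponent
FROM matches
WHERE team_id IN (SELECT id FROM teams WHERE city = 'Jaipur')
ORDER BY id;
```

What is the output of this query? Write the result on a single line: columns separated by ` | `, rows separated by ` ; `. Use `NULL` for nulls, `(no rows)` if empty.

Inner query: teams.id where city = 'Jaipur'.
Outer: keep matches rows whose team_id is in that set.
Inner query → {4}

13 | Bob ; 14 | Tara ; 33 | Owen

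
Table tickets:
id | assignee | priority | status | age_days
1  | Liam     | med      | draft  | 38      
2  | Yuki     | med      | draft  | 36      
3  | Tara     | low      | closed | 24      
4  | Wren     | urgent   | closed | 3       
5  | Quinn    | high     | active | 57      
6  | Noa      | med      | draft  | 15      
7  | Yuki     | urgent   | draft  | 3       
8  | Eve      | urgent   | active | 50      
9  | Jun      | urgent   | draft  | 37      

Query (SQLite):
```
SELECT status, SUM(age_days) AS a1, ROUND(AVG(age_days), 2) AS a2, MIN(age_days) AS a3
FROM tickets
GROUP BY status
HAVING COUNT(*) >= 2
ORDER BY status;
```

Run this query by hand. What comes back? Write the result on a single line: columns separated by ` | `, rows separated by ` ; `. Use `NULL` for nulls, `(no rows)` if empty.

active | 107 | 53.5 | 50 ; closed | 27 | 13.5 | 3 ; draft | 129 | 25.8 | 3

Group tickets by status.
Per group compute: SUM(age_days), ROUND(AVG(age_days), 2), MIN(age_days).
HAVING: drop groups with fewer than 2 rows.
  active: ids {5, 8} → SUM(age_days)=107, ROUND(AVG(age_days), 2)=53.5, MIN(age_days)=50
  closed: ids {3, 4} → SUM(age_days)=27, ROUND(AVG(age_days), 2)=13.5, MIN(age_days)=3
  draft: ids {1, 2, 6, 7, 9} → SUM(age_days)=129, ROUND(AVG(age_days), 2)=25.8, MIN(age_days)=3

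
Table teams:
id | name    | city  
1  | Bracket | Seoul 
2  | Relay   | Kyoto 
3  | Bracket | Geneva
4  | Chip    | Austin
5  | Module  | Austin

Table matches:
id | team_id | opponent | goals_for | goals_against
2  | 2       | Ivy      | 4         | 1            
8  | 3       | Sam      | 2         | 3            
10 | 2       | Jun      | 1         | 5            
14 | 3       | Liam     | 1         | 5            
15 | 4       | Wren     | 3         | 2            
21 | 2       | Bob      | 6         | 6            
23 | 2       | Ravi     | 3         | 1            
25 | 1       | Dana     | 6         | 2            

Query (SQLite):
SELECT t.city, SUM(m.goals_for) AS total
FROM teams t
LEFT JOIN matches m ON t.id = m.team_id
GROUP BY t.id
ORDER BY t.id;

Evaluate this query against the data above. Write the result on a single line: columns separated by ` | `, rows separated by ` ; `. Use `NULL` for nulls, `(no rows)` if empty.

Seoul | 6 ; Kyoto | 14 ; Geneva | 3 ; Austin | 3 ; Austin | NULL

LEFT JOIN keeps every teams row; unmatched ones get NULL for matches columns.
Group by teams.id and compute SUM(m.goals_for). SUM over an all-NULL group is NULL.
  1: ids {25} → SUM(m.goals_for)=6
  2: ids {2, 10, 21, 23} → SUM(m.goals_for)=14
  3: ids {8, 14} → SUM(m.goals_for)=3
  4: ids {15} → SUM(m.goals_for)=3
  5: ids {—} → SUM(m.goals_for)=NULL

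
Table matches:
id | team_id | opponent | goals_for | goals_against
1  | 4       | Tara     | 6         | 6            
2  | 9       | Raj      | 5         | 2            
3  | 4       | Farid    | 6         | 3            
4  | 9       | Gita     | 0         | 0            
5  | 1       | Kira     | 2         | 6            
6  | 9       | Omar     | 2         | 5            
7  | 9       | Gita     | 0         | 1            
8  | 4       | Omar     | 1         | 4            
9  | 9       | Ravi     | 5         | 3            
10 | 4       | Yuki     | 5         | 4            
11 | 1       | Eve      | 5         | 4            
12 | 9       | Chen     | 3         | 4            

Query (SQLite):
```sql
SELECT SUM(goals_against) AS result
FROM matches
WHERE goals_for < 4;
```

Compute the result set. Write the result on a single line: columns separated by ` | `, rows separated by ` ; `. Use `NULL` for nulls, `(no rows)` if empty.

20

Rows where goals_for < 4 → goals_against values: [0, 6, 5, 1, 4, 4].
SUM of non-NULL values = 20.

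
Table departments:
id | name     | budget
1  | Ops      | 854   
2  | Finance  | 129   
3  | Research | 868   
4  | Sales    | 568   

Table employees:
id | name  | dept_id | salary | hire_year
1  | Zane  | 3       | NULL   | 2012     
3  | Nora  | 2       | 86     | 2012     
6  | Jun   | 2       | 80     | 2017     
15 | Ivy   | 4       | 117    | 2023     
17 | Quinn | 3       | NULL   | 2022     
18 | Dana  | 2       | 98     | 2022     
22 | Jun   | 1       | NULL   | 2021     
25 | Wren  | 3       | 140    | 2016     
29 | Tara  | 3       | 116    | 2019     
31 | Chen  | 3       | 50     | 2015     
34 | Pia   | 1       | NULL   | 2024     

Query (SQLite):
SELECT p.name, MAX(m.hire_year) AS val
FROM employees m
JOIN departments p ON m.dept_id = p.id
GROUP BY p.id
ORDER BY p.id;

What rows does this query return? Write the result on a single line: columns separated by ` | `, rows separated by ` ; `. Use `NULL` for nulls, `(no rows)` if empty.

Ops | 2024 ; Finance | 2022 ; Research | 2022 ; Sales | 2023

Join each employees row to its departments via dept_id.
Group joined rows by departments.id; compute MAX(m.hire_year) per group.
  1: ids {22, 34} → MAX(m.hire_year)=2024
  2: ids {3, 6, 18} → MAX(m.hire_year)=2022
  3: ids {1, 17, 25, 29, 31} → MAX(m.hire_year)=2022
  4: ids {15} → MAX(m.hire_year)=2023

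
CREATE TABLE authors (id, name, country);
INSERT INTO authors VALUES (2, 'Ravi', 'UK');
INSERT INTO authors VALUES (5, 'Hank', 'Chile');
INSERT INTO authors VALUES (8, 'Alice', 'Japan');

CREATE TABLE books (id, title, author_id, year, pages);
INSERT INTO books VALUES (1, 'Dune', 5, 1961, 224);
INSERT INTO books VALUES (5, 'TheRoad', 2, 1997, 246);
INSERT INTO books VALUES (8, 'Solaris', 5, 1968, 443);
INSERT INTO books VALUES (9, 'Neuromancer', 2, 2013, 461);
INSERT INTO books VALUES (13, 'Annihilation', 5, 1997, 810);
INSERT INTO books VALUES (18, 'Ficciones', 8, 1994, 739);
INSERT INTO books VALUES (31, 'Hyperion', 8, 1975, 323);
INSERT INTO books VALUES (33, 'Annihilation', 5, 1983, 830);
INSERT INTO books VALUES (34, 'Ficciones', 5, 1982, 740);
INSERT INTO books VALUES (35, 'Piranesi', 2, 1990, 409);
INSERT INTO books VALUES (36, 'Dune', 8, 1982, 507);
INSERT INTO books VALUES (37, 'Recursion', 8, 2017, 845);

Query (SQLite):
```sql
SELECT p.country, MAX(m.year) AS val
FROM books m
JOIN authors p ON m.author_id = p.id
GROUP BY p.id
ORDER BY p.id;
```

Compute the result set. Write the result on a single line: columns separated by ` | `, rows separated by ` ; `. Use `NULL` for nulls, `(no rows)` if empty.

Join each books row to its authors via author_id.
Group joined rows by authors.id; compute MAX(m.year) per group.
  2: ids {5, 9, 35} → MAX(m.year)=2013
  5: ids {1, 8, 13, 33, 34} → MAX(m.year)=1997
  8: ids {18, 31, 36, 37} → MAX(m.year)=2017

UK | 2013 ; Chile | 1997 ; Japan | 2017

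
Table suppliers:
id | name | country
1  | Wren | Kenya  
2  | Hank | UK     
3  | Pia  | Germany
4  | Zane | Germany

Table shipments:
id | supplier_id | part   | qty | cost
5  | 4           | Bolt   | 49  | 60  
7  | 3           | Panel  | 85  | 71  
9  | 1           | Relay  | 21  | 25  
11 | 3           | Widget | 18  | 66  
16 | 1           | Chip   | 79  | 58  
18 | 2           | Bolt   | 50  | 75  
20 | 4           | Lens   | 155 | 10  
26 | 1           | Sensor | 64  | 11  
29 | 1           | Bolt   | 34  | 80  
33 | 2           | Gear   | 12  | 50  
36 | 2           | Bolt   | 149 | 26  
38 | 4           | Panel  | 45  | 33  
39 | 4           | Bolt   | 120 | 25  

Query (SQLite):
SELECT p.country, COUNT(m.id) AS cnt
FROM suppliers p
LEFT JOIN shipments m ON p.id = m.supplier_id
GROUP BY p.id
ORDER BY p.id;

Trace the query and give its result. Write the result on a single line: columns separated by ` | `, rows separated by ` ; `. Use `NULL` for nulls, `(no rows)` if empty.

Kenya | 4 ; UK | 3 ; Germany | 2 ; Germany | 4

LEFT JOIN keeps every suppliers row; unmatched ones get NULL for shipments columns.
Group by suppliers.id and compute COUNT(m.id). COUNT(col) of an all-NULL group is 0.
  1: ids {9, 16, 26, 29} → COUNT(m.id)=4
  2: ids {18, 33, 36} → COUNT(m.id)=3
  3: ids {7, 11} → COUNT(m.id)=2
  4: ids {5, 20, 38, 39} → COUNT(m.id)=4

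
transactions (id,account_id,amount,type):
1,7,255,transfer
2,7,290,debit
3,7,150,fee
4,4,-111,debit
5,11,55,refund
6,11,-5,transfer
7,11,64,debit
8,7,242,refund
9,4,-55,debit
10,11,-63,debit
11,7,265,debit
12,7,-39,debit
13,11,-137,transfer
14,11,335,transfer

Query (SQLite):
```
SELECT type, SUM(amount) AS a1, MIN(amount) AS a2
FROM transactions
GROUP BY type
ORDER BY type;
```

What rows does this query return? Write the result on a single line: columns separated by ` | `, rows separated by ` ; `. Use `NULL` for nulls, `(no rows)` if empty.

Group transactions by type.
Per group compute: SUM(amount), MIN(amount).
  debit: ids {2, 4, 7, 9, 10, 11, 12} → SUM(amount)=351, MIN(amount)=-111
  fee: ids {3} → SUM(amount)=150, MIN(amount)=150
  refund: ids {5, 8} → SUM(amount)=297, MIN(amount)=55
  transfer: ids {1, 6, 13, 14} → SUM(amount)=448, MIN(amount)=-137

debit | 351 | -111 ; fee | 150 | 150 ; refund | 297 | 55 ; transfer | 448 | -137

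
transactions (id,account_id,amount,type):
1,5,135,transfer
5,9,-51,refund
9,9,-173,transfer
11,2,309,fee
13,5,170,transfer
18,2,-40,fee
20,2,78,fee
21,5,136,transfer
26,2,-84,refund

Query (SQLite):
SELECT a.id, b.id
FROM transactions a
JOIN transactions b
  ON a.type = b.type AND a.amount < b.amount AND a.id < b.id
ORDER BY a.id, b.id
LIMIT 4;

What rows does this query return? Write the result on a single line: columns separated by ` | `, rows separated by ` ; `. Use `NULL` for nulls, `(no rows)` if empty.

Pairs (a,b) with same type, a.amount < b.amount, a.id < b.id.
type groups: fee:{11,18,20} refund:{5,26} transfer:{1,9,13,21}
Ordered by (a.id, b.id); first 4.

1 | 13 ; 1 | 21 ; 9 | 13 ; 9 | 21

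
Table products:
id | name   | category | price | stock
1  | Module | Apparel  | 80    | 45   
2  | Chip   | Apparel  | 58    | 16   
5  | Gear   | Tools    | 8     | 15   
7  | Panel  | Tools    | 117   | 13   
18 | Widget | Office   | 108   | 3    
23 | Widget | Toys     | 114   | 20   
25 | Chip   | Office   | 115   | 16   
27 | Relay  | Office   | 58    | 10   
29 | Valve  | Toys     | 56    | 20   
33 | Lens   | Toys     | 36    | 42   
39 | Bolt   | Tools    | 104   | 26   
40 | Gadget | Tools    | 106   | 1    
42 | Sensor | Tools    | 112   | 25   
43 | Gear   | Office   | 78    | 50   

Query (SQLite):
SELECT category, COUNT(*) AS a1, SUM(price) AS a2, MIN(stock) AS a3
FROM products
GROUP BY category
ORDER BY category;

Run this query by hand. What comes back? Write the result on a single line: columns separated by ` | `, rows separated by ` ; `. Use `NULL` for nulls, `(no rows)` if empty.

Apparel | 2 | 138 | 16 ; Office | 4 | 359 | 3 ; Tools | 5 | 447 | 1 ; Toys | 3 | 206 | 20

Group products by category.
Per group compute: COUNT(*), SUM(price), MIN(stock).
  Apparel: ids {1, 2} → COUNT(*)=2, SUM(price)=138, MIN(stock)=16
  Office: ids {18, 25, 27, 43} → COUNT(*)=4, SUM(price)=359, MIN(stock)=3
  Tools: ids {5, 7, 39, 40, 42} → COUNT(*)=5, SUM(price)=447, MIN(stock)=1
  Toys: ids {23, 29, 33} → COUNT(*)=3, SUM(price)=206, MIN(stock)=20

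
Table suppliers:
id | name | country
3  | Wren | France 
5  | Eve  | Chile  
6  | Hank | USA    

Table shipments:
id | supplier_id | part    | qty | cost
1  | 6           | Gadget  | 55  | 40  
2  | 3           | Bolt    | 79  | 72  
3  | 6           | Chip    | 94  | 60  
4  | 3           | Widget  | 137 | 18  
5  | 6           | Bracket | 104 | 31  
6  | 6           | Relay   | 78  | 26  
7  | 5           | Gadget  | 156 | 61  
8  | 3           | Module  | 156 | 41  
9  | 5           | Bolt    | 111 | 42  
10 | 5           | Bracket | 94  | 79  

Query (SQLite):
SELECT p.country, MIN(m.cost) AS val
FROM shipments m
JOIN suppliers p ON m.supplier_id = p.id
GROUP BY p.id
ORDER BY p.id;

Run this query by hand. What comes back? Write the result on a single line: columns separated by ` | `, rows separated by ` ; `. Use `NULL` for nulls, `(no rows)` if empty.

France | 18 ; Chile | 42 ; USA | 26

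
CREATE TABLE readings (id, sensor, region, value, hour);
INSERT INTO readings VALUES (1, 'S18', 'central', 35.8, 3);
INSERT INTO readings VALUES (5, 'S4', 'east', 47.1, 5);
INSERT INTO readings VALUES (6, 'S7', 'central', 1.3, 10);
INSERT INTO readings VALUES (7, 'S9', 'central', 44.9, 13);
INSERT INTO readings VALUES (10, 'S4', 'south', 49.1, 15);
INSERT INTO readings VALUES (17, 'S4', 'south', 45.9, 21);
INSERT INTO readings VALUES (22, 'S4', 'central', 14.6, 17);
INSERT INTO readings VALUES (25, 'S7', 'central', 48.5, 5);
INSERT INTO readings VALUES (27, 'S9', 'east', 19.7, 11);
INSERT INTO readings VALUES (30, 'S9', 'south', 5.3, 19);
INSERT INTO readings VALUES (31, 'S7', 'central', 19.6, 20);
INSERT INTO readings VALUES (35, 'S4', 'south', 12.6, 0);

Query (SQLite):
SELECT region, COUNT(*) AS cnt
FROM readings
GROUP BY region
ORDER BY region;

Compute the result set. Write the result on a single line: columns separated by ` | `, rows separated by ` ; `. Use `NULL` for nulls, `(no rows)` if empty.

central | 6 ; east | 2 ; south | 4

Partition readings by region; compute COUNT(*) within each group.
  central: ids {1, 6, 7, 22, 25, 31} → COUNT(*)=6
  east: ids {5, 27} → COUNT(*)=2
  south: ids {10, 17, 30, 35} → COUNT(*)=4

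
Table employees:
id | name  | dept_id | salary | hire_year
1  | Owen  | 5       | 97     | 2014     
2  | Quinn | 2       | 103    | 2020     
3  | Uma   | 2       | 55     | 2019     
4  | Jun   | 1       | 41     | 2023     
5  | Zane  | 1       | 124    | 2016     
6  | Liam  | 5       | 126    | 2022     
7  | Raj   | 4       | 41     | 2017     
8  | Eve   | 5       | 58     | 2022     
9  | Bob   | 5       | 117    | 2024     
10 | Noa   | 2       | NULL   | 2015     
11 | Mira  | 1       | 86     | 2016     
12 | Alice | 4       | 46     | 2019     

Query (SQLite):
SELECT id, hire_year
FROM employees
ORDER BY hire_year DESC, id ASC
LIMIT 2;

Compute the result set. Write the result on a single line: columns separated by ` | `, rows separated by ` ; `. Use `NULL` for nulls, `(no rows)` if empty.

Sort by hire_year desc, tiebreak id asc: (2024, id=9), (2023, id=4), (2022, id=6), (2022, id=8), (2020, id=2) …. Take first 2.

9 | 2024 ; 4 | 2023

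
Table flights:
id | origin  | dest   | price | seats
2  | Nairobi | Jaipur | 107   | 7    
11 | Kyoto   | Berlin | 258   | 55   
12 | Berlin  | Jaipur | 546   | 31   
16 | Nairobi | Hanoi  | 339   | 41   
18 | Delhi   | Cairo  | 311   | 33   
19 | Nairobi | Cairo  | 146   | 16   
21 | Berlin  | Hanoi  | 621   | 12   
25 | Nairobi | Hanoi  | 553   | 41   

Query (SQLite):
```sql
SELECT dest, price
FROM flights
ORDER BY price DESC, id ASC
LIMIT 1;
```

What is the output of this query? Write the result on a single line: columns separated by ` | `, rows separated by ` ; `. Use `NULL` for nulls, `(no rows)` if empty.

Hanoi | 621

Sort by price desc, tiebreak id asc: (621, id=21), (553, id=25), (546, id=12), (339, id=16) …. Take first 1.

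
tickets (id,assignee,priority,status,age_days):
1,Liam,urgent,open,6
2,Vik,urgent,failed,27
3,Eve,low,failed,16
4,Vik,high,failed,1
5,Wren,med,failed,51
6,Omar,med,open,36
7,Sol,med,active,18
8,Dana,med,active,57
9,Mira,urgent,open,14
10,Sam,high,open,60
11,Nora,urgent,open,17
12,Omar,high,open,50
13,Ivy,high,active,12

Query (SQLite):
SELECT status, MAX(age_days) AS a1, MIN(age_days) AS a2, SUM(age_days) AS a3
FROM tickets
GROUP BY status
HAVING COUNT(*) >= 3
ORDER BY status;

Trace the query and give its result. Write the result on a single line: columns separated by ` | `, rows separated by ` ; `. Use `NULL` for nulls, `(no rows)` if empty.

Group tickets by status.
Per group compute: MAX(age_days), MIN(age_days), SUM(age_days).
HAVING: drop groups with fewer than 3 rows.
  active: ids {7, 8, 13} → MAX(age_days)=57, MIN(age_days)=12, SUM(age_days)=87
  failed: ids {2, 3, 4, 5} → MAX(age_days)=51, MIN(age_days)=1, SUM(age_days)=95
  open: ids {1, 6, 9, 10, 11, 12} → MAX(age_days)=60, MIN(age_days)=6, SUM(age_days)=183

active | 57 | 12 | 87 ; failed | 51 | 1 | 95 ; open | 60 | 6 | 183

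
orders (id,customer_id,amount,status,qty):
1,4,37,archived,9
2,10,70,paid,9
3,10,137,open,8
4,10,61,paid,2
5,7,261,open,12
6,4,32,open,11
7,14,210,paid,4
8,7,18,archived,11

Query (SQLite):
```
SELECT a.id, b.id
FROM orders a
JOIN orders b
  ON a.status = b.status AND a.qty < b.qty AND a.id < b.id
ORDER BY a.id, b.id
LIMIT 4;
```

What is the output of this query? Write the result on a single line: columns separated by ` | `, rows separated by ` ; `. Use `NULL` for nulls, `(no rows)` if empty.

1 | 8 ; 3 | 5 ; 3 | 6 ; 4 | 7

Pairs (a,b) with same status, a.qty < b.qty, a.id < b.id.
status groups: archived:{1,8} open:{3,5,6} paid:{2,4,7}
Ordered by (a.id, b.id); first 4.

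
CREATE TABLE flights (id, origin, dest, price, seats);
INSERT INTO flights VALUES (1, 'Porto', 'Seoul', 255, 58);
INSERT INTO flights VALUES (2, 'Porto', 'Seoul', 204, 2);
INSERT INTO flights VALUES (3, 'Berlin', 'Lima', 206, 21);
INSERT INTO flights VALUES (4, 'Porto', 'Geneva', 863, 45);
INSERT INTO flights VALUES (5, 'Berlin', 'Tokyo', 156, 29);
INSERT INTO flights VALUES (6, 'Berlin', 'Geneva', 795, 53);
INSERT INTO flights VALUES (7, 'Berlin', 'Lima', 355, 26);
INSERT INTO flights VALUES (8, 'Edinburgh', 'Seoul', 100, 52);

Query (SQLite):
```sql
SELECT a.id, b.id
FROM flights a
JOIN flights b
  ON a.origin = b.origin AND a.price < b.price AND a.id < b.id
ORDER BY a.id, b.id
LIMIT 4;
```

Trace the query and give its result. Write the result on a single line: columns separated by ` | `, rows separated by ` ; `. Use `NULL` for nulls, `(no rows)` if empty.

Pairs (a,b) with same origin, a.price < b.price, a.id < b.id.
origin groups: Berlin:{3,5,6,7} Edinburgh:{8} Porto:{1,2,4}
Ordered by (a.id, b.id); first 4.

1 | 4 ; 2 | 4 ; 3 | 6 ; 3 | 7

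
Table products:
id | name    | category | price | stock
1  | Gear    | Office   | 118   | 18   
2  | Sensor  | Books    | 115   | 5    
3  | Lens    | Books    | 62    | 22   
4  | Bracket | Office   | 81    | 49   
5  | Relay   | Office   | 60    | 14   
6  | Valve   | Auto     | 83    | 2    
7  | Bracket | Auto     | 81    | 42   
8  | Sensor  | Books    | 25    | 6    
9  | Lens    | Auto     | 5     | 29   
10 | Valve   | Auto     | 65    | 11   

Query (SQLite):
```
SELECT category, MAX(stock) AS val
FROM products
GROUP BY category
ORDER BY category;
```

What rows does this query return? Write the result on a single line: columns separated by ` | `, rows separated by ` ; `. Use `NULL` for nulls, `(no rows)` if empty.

Auto | 42 ; Books | 22 ; Office | 49

Partition products by category; compute MAX(stock) within each group.
  Auto: ids {6, 7, 9, 10} → MAX(stock)=42
  Books: ids {2, 3, 8} → MAX(stock)=22
  Office: ids {1, 4, 5} → MAX(stock)=49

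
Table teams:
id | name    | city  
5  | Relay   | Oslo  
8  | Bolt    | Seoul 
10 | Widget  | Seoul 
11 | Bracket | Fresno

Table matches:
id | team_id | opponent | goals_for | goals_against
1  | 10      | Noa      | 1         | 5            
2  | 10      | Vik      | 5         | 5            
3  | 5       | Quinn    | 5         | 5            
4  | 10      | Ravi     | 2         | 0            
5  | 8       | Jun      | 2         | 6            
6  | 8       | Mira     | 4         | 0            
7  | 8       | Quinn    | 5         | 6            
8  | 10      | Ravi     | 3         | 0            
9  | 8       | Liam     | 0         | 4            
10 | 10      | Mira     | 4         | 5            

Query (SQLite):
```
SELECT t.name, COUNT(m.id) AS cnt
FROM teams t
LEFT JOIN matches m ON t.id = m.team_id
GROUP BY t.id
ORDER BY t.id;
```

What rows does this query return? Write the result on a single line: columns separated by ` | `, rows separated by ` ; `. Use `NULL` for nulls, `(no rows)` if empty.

LEFT JOIN keeps every teams row; unmatched ones get NULL for matches columns.
Group by teams.id and compute COUNT(m.id). COUNT(col) of an all-NULL group is 0.
  5: ids {3} → COUNT(m.id)=1
  8: ids {5, 6, 7, 9} → COUNT(m.id)=4
  10: ids {1, 2, 4, 8, 10} → COUNT(m.id)=5
  11: ids {—} → COUNT(m.id)=0

Relay | 1 ; Bolt | 4 ; Widget | 5 ; Bracket | 0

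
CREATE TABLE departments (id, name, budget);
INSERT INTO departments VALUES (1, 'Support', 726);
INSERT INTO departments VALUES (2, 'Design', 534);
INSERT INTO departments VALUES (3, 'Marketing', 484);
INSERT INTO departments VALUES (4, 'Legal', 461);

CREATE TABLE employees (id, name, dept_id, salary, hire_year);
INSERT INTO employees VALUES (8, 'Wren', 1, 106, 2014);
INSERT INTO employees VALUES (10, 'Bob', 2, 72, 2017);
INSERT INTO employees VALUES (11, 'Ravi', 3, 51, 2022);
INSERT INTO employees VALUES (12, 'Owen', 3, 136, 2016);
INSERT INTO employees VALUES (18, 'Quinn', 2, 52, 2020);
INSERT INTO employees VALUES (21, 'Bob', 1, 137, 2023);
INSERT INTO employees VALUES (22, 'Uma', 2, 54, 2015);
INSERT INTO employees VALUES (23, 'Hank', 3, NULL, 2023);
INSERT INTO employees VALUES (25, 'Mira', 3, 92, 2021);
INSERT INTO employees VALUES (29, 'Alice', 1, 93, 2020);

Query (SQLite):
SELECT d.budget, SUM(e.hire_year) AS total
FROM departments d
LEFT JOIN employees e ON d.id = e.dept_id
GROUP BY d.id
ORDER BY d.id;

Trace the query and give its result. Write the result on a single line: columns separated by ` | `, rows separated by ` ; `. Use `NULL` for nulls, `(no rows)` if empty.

726 | 6057 ; 534 | 6052 ; 484 | 8082 ; 461 | NULL

LEFT JOIN keeps every departments row; unmatched ones get NULL for employees columns.
Group by departments.id and compute SUM(e.hire_year). SUM over an all-NULL group is NULL.
  1: ids {8, 21, 29} → SUM(e.hire_year)=6057
  2: ids {10, 18, 22} → SUM(e.hire_year)=6052
  3: ids {11, 12, 23, 25} → SUM(e.hire_year)=8082
  4: ids {—} → SUM(e.hire_year)=NULL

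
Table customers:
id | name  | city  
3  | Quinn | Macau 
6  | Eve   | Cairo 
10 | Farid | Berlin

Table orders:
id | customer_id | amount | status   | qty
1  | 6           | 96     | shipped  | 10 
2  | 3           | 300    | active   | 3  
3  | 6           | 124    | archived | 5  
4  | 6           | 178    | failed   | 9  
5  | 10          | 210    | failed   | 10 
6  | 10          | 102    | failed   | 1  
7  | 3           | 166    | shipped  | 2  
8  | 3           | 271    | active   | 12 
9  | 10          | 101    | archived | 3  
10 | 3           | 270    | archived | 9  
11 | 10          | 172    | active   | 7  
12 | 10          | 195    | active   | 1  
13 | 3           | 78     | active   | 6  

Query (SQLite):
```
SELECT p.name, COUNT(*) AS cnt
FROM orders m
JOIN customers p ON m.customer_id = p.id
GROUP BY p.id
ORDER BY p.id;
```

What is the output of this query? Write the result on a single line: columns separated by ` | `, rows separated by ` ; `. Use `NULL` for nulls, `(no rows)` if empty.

Quinn | 5 ; Eve | 3 ; Farid | 5

Join each orders row to its customers via customer_id.
Group joined rows by customers.id; compute COUNT(*) per group.
  3: ids {2, 7, 8, 10, 13} → COUNT(*)=5
  6: ids {1, 3, 4} → COUNT(*)=3
  10: ids {5, 6, 9, 11, 12} → COUNT(*)=5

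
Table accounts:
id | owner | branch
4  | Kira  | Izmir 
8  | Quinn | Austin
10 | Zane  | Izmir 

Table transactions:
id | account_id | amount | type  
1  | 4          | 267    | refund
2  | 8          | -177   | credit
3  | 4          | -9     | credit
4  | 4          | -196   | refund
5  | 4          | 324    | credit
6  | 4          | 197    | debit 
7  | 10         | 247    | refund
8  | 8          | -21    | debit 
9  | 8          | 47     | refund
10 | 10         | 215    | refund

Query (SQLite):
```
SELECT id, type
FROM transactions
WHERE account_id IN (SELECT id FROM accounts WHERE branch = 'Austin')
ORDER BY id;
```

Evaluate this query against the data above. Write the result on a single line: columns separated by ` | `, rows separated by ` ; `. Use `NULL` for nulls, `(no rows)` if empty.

2 | credit ; 8 | debit ; 9 | refund

Inner query: accounts.id where branch = 'Austin'.
Outer: keep transactions rows whose account_id is in that set.
Inner query → {8}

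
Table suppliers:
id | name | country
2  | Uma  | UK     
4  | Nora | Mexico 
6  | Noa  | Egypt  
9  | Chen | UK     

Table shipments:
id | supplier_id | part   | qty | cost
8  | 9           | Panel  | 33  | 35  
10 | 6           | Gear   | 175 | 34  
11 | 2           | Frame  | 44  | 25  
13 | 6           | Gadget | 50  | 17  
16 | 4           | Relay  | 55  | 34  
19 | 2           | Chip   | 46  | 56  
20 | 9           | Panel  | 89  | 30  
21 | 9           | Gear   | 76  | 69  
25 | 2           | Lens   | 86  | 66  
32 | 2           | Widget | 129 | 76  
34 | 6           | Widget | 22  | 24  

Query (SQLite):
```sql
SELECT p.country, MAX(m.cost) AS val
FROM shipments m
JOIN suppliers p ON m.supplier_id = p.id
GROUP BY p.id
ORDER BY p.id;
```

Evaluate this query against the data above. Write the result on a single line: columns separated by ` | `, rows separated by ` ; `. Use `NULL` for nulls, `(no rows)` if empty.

UK | 76 ; Mexico | 34 ; Egypt | 34 ; UK | 69

Join each shipments row to its suppliers via supplier_id.
Group joined rows by suppliers.id; compute MAX(m.cost) per group.
  2: ids {11, 19, 25, 32} → MAX(m.cost)=76
  4: ids {16} → MAX(m.cost)=34
  6: ids {10, 13, 34} → MAX(m.cost)=34
  9: ids {8, 20, 21} → MAX(m.cost)=69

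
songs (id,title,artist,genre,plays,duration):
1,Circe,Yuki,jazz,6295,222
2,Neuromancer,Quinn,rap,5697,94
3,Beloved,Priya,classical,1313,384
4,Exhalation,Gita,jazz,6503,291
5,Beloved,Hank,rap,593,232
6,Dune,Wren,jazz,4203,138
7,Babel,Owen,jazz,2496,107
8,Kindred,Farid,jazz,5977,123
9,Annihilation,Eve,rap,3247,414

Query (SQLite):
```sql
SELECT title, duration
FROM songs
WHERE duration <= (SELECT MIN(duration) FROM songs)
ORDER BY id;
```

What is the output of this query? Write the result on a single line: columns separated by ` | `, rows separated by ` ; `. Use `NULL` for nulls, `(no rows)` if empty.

Scalar subquery: MIN(duration) over all songs rows = 94.
Keep rows where duration <= that value.

Neuromancer | 94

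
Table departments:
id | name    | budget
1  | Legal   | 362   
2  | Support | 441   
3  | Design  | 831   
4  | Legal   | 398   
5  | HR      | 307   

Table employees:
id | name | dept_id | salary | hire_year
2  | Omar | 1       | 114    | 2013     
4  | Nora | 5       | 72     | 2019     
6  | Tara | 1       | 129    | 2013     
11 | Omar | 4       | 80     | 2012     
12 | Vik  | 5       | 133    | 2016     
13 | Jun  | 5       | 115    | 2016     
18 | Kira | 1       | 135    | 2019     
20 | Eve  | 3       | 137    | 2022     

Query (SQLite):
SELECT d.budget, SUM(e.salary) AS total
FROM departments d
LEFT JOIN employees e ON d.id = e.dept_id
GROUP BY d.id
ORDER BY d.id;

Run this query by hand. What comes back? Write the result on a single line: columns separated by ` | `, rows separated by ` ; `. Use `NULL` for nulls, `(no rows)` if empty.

LEFT JOIN keeps every departments row; unmatched ones get NULL for employees columns.
Group by departments.id and compute SUM(e.salary). SUM over an all-NULL group is NULL.
  1: ids {2, 6, 18} → SUM(e.salary)=378
  2: ids {—} → SUM(e.salary)=NULL
  3: ids {20} → SUM(e.salary)=137
  4: ids {11} → SUM(e.salary)=80
  5: ids {4, 12, 13} → SUM(e.salary)=320

362 | 378 ; 441 | NULL ; 831 | 137 ; 398 | 80 ; 307 | 320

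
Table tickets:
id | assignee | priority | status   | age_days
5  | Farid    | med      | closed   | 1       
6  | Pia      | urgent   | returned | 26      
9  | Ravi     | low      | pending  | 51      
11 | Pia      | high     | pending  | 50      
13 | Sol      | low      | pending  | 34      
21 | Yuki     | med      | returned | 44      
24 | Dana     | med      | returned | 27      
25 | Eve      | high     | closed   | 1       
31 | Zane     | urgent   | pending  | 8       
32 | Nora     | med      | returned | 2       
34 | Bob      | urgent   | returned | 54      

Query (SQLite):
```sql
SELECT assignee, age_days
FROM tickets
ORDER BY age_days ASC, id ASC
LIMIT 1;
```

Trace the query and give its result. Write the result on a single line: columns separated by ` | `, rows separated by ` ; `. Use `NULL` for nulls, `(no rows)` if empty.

Farid | 1

Sort by age_days asc, tiebreak id asc: (1, id=5), (1, id=25), (2, id=32), (8, id=31) …. Take first 1.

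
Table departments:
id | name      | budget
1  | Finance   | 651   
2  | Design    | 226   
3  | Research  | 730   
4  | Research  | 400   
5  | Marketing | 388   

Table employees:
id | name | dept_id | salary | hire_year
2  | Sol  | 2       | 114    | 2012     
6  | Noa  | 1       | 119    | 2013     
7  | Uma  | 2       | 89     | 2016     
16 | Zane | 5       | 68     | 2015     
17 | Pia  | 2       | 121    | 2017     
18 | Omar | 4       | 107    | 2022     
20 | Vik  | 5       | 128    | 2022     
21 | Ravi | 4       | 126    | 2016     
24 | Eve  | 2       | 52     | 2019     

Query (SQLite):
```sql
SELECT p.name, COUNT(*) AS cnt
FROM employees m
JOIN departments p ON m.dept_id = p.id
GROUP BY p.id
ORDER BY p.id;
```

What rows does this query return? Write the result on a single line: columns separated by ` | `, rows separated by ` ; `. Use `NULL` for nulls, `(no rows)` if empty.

Join each employees row to its departments via dept_id.
Group joined rows by departments.id; compute COUNT(*) per group.
  1: ids {6} → COUNT(*)=1
  2: ids {2, 7, 17, 24} → COUNT(*)=4
  4: ids {18, 21} → COUNT(*)=2
  5: ids {16, 20} → COUNT(*)=2

Finance | 1 ; Design | 4 ; Research | 2 ; Marketing | 2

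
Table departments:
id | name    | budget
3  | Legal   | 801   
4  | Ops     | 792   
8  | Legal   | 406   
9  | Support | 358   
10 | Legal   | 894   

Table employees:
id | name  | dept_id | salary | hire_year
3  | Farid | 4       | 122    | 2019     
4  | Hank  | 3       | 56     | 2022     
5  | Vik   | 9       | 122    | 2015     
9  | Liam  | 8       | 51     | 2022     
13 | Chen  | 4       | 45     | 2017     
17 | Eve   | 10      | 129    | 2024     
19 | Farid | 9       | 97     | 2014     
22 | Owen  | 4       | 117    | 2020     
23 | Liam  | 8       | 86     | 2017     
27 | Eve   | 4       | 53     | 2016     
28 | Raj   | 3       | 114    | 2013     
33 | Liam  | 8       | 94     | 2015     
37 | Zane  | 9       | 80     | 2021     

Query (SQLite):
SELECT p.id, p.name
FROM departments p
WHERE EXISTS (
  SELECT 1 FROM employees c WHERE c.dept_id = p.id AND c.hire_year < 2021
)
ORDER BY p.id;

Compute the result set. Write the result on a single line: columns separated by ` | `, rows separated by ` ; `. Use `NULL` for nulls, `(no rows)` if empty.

3 | Legal ; 4 | Ops ; 8 | Legal ; 9 | Support

For each departments row, check whether any employees with matching dept_id has hire_year < 2021.
Keep rows where that is true.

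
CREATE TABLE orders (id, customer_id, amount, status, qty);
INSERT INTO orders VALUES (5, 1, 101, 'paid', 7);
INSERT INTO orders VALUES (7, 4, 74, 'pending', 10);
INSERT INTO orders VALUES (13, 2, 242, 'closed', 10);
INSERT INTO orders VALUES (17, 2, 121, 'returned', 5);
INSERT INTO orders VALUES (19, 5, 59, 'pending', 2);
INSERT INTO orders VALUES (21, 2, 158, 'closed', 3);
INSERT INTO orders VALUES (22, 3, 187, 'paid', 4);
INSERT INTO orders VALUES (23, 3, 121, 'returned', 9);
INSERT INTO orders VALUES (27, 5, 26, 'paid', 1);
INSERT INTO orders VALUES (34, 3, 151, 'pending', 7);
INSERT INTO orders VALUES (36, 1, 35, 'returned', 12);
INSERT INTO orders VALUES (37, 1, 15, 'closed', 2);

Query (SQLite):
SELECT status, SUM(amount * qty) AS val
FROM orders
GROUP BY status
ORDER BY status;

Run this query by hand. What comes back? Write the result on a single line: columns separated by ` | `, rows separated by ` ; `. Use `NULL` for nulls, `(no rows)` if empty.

For each row compute amount * qty.
Group by status; take SUM of the expression per group.
  closed: ids {13, 21, 37} → SUM(amount * qty)=2924
  paid: ids {5, 22, 27} → SUM(amount * qty)=1481
  pending: ids {7, 19, 34} → SUM(amount * qty)=1915
  returned: ids {17, 23, 36} → SUM(amount * qty)=2114

closed | 2924 ; paid | 1481 ; pending | 1915 ; returned | 2114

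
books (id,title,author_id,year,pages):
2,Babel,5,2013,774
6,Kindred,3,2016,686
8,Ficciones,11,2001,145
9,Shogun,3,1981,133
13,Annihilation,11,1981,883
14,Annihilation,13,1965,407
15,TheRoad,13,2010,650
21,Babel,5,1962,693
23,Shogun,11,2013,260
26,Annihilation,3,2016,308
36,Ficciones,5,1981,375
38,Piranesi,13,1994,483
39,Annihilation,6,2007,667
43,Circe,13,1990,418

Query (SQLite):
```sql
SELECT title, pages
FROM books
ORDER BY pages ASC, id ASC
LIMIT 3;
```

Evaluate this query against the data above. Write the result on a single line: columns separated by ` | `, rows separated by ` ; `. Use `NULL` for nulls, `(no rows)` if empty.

Sort by pages asc, tiebreak id asc: (133, id=9), (145, id=8), (260, id=23), (308, id=26), (375, id=36), (407, id=14) …. Take first 3.

Shogun | 133 ; Ficciones | 145 ; Shogun | 260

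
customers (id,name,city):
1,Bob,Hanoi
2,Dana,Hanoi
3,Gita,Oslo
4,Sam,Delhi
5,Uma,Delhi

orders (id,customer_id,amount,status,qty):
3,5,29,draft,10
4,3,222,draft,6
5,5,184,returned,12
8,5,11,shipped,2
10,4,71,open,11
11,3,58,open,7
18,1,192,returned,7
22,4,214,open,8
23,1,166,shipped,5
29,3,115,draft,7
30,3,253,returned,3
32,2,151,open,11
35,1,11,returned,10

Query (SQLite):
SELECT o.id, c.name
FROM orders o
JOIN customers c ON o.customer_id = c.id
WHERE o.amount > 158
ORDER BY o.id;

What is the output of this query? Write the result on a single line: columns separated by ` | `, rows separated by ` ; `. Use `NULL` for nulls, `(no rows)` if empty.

Each orders row matches the customers row where customer_id = customers.id.
Then keep rows with o.amount > 158.

4 | Gita ; 5 | Uma ; 18 | Bob ; 22 | Sam ; 23 | Bob ; 30 | Gita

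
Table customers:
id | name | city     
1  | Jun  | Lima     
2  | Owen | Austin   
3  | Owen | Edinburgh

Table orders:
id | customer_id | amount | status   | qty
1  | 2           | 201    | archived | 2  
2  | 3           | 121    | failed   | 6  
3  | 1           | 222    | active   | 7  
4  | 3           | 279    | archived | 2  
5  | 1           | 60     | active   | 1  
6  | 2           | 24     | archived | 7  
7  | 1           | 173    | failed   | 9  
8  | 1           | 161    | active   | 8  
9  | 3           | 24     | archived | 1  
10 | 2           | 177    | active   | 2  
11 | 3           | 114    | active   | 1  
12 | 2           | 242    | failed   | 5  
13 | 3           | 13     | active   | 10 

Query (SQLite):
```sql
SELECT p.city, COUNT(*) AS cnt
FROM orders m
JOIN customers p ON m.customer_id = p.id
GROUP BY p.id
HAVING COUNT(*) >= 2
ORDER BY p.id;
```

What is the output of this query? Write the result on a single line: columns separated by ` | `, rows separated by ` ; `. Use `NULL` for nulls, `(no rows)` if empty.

Lima | 4 ; Austin | 4 ; Edinburgh | 5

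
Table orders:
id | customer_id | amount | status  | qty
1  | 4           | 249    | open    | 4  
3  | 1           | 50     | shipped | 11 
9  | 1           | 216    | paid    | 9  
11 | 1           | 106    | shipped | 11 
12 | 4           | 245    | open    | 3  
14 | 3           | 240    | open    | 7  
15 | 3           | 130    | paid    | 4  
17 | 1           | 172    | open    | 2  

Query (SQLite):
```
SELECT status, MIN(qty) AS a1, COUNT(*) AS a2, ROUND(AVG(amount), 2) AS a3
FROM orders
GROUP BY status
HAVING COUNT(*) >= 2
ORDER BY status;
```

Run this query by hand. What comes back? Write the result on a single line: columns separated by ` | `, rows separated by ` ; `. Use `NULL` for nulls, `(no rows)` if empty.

open | 2 | 4 | 226.5 ; paid | 4 | 2 | 173 ; shipped | 11 | 2 | 78

Group orders by status.
Per group compute: MIN(qty), COUNT(*), ROUND(AVG(amount), 2).
HAVING: drop groups with fewer than 2 rows.
  open: ids {1, 12, 14, 17} → MIN(qty)=2, COUNT(*)=4, ROUND(AVG(amount), 2)=226.5
  paid: ids {9, 15} → MIN(qty)=4, COUNT(*)=2, ROUND(AVG(amount), 2)=173
  shipped: ids {3, 11} → MIN(qty)=11, COUNT(*)=2, ROUND(AVG(amount), 2)=78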